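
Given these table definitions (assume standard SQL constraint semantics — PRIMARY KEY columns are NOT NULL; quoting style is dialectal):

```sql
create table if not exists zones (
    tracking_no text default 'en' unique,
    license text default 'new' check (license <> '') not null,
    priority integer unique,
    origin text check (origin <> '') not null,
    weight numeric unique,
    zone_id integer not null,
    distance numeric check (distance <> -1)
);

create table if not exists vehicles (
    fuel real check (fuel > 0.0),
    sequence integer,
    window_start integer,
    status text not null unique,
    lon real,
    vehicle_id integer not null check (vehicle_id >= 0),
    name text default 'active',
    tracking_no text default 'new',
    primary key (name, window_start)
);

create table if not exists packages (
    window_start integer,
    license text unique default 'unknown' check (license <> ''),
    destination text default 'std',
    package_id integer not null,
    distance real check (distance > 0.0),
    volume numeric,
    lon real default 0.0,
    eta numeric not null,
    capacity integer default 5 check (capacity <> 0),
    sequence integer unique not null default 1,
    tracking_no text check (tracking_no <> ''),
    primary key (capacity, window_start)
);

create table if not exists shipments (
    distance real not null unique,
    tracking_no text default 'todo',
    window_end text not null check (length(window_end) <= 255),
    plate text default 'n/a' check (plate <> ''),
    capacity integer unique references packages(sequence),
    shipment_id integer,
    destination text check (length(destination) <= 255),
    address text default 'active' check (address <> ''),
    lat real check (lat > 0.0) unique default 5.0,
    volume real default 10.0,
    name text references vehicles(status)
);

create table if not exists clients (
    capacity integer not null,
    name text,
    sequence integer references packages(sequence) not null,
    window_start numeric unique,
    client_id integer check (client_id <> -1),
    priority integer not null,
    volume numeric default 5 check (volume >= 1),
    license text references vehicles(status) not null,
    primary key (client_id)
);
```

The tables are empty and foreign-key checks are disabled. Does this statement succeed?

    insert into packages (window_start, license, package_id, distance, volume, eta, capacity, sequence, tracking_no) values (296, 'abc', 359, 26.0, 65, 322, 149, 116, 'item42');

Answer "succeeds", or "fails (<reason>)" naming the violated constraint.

succeeds

NOT NULL columns: capacity is supplied; eta is supplied; package_id is supplied; sequence is supplied; window_start is supplied.
CHECK constraints: 'abc' satisfies (license <> ''); 26.0 satisfies (distance > 0.0); 149 satisfies (capacity <> 0); 'item42' satisfies (tracking_no <> '').
No constraint is violated.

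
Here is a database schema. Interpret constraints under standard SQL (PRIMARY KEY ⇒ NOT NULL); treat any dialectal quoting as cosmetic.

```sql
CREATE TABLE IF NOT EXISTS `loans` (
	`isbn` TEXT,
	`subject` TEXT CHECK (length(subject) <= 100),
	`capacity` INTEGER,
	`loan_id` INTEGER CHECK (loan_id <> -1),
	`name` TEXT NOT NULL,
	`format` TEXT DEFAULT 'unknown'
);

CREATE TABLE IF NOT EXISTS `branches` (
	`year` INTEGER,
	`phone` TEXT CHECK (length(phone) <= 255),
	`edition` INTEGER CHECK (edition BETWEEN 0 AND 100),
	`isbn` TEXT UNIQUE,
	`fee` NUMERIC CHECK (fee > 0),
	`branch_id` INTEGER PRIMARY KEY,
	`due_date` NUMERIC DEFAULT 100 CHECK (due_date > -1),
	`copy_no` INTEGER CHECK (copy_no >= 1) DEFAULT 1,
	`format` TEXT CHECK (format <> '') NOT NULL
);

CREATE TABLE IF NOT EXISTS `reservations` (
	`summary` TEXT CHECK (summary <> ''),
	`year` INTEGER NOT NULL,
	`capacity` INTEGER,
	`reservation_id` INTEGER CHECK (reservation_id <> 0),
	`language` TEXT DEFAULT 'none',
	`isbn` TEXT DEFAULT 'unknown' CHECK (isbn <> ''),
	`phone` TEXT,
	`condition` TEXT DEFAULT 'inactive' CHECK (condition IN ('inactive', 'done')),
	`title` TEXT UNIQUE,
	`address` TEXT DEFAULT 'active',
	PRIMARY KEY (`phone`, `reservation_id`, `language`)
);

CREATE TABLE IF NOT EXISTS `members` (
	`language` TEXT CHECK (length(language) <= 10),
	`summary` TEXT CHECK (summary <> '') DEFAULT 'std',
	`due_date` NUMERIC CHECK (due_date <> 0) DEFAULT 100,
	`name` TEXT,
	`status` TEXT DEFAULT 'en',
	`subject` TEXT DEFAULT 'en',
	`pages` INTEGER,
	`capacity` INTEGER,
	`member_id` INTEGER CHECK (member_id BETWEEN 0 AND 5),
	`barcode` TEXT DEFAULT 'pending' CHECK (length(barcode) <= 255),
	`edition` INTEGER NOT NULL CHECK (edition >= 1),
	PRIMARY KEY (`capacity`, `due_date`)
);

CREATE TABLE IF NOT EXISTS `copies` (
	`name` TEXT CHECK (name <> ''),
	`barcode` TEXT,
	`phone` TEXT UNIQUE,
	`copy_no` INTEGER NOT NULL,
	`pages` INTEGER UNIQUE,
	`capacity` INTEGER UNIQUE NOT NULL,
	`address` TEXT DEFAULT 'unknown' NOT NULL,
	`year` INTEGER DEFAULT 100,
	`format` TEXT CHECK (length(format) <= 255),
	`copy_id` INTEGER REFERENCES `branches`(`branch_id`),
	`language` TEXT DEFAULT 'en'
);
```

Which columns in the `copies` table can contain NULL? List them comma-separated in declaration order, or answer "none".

name, barcode, phone, pages, year, format, copy_id, language

- name: CHECK does not forbid NULL (a CHECK constraint passes when its expression is NULL) → nullable.
- barcode: no NOT NULL constraint applies → nullable.
- phone: UNIQUE does not imply NOT NULL → nullable.
- copy_no: declared NOT NULL → not nullable.
- pages: UNIQUE does not imply NOT NULL → nullable.
- capacity: declared NOT NULL → not nullable.
- address: declared NOT NULL → not nullable.
- year: DEFAULT only fills an omitted column; an explicit NULL is still allowed → nullable.
- format: CHECK does not forbid NULL (a CHECK constraint passes when its expression is NULL) → nullable.
- copy_id: a foreign key column may be NULL unless separately constrained → nullable.
- language: DEFAULT only fills an omitted column; an explicit NULL is still allowed → nullable.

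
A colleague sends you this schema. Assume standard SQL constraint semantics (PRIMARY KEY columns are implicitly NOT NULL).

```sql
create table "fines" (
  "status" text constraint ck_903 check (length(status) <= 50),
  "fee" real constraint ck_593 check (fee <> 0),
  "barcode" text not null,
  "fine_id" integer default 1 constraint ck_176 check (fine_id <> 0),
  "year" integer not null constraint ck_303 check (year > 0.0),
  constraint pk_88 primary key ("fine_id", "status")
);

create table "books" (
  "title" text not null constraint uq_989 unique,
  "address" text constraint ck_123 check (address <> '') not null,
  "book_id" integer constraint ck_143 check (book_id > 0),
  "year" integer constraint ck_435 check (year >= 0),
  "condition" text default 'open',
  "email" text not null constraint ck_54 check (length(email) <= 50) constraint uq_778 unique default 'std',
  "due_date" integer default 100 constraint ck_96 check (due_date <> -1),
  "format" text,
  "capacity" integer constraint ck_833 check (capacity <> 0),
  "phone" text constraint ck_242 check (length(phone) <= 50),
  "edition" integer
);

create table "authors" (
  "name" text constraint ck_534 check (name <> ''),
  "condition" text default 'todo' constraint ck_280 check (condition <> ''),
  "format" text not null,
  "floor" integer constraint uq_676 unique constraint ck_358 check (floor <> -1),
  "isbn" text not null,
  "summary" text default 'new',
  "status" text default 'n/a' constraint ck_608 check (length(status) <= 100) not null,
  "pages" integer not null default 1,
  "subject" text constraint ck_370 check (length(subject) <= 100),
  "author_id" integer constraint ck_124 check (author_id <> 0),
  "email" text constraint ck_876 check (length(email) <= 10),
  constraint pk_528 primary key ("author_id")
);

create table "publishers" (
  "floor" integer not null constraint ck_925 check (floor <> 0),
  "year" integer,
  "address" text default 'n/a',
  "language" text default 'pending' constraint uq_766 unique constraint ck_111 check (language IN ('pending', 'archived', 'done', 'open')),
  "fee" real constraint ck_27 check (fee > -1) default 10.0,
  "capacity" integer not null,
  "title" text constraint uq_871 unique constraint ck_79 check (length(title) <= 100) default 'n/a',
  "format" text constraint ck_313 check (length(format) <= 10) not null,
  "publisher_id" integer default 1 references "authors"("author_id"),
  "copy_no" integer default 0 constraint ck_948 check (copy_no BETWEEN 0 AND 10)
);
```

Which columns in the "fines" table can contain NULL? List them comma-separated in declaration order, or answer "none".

fee

- status: part of the PRIMARY KEY, which implies NOT NULL → not nullable.
- fee: CHECK does not forbid NULL (a CHECK constraint passes when its expression is NULL) → nullable.
- barcode: declared NOT NULL → not nullable.
- fine_id: part of the PRIMARY KEY, which implies NOT NULL → not nullable.
- year: declared NOT NULL → not nullable.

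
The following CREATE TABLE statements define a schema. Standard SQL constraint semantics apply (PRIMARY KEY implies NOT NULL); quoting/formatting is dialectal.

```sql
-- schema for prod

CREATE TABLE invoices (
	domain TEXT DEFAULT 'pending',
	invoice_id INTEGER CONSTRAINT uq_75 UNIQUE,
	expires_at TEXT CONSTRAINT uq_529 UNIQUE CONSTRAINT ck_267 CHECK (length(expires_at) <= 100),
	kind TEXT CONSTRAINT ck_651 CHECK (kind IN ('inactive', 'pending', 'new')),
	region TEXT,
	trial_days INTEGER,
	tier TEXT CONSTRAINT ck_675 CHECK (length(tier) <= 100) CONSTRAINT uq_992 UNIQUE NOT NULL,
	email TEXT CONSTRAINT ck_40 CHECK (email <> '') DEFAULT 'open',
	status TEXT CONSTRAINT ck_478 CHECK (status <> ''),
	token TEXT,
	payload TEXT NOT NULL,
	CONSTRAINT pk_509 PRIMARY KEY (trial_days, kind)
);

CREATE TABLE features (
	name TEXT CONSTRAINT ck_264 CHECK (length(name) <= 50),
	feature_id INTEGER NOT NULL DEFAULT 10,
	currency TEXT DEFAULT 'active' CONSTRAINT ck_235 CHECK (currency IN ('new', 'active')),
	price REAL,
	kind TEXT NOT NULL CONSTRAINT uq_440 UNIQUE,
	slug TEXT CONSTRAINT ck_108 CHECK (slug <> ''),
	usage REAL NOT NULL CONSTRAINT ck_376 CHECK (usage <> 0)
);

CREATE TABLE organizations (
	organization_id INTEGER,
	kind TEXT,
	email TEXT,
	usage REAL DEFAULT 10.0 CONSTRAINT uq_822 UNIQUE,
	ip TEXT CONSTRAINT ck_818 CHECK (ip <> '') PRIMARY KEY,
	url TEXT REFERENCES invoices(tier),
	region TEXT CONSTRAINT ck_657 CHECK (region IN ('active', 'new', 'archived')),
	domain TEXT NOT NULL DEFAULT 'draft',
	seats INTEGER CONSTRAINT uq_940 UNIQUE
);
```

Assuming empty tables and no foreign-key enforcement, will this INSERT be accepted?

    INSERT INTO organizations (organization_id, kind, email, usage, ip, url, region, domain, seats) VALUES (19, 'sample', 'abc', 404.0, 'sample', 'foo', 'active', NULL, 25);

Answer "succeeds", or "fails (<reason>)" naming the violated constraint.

fails (NOT NULL on domain)

domain is explicitly set to NULL, but domain is declared NOT NULL.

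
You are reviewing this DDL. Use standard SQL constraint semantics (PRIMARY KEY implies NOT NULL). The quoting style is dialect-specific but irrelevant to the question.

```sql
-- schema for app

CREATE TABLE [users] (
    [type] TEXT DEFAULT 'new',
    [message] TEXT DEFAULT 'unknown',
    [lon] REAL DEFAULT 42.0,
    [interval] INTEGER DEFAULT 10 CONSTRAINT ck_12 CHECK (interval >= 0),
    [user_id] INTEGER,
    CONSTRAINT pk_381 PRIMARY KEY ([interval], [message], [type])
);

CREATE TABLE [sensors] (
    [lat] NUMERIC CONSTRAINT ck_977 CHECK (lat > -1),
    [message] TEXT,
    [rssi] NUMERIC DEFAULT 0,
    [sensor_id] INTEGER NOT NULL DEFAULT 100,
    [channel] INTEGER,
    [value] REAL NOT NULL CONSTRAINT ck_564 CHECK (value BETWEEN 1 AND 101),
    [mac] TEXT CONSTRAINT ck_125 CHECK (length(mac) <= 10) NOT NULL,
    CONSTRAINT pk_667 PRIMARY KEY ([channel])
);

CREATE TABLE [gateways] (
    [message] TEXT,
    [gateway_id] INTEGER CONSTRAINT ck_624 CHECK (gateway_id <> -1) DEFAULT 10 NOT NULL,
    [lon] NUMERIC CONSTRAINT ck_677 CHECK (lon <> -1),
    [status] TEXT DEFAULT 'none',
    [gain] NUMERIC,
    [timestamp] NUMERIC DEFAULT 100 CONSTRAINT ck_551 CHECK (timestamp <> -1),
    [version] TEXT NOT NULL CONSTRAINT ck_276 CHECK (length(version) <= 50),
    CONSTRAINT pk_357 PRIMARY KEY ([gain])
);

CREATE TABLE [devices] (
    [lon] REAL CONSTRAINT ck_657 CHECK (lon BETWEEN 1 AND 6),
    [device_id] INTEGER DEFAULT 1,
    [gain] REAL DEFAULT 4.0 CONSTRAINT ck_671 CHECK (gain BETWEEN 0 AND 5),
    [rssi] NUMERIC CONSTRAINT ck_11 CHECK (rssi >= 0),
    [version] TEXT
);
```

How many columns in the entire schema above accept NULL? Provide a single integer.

users: 2 nullable (lon, user_id — PK (interval, message, type) and explicit NOT NULL columns excluded).
sensors: 3 nullable (lat, message, rssi — PK (channel) and explicit NOT NULL columns excluded).
gateways: 4 nullable (message, lon, status, timestamp — PK (gain) and explicit NOT NULL columns excluded).
devices: 5 nullable (lon, device_id, gain, rssi, version — PK none and explicit NOT NULL columns excluded).
Total: 2 + 3 + 4 + 5 = 14.

14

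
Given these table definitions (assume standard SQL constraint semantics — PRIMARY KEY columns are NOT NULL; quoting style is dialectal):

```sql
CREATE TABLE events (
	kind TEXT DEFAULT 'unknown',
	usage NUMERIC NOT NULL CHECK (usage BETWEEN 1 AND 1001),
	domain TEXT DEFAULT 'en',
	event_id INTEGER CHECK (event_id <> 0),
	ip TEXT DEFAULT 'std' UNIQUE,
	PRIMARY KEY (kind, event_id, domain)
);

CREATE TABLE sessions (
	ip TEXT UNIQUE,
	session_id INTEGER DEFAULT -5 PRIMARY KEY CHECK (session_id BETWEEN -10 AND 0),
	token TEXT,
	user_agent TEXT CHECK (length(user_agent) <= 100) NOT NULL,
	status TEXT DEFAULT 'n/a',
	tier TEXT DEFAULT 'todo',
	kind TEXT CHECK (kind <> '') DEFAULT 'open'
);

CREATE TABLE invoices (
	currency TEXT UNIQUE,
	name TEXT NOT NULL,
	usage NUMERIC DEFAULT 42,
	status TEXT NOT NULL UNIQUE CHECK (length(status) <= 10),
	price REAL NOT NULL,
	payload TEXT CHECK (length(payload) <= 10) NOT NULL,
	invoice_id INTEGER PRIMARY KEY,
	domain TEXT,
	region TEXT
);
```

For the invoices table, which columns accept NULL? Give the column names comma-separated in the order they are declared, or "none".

currency, usage, domain, region

- currency: UNIQUE does not imply NOT NULL → nullable.
- name: declared NOT NULL → not nullable.
- usage: DEFAULT only fills an omitted column; an explicit NULL is still allowed → nullable.
- status: declared NOT NULL → not nullable.
- price: declared NOT NULL → not nullable.
- payload: declared NOT NULL → not nullable.
- invoice_id: part of the PRIMARY KEY, which implies NOT NULL → not nullable.
- domain: no NOT NULL constraint applies → nullable.
- region: no NOT NULL constraint applies → nullable.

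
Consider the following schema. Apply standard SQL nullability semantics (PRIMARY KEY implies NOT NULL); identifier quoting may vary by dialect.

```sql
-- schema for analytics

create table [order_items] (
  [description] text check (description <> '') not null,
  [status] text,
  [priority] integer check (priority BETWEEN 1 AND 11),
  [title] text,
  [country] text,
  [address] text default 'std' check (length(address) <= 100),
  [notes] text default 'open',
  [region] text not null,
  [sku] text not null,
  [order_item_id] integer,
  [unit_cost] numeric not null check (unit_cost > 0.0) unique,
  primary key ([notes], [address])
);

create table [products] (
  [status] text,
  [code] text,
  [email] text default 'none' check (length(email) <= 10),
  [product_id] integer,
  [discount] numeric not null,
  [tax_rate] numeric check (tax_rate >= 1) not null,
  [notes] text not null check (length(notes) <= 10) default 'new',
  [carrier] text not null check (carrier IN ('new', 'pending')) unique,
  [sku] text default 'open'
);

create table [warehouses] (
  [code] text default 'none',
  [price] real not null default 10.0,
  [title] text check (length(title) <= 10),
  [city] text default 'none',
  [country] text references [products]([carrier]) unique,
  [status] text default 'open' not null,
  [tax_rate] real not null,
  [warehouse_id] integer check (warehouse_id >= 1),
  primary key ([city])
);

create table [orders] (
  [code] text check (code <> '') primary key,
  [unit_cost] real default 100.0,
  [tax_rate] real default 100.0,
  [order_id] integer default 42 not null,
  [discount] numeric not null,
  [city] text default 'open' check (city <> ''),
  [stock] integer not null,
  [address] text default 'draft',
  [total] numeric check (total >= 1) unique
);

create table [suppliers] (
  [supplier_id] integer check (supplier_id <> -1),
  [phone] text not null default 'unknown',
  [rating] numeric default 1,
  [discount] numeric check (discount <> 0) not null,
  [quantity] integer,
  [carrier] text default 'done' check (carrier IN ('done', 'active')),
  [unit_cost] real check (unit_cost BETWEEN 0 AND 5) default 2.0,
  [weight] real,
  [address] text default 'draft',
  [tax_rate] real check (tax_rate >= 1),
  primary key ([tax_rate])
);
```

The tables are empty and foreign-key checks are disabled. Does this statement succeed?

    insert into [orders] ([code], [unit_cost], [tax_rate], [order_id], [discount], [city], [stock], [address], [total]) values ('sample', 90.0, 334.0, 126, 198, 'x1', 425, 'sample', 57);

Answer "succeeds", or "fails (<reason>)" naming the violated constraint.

succeeds

NOT NULL columns: code is supplied; discount is supplied; order_id is supplied; stock is supplied.
CHECK constraints: 'sample' satisfies (code <> ''); 'x1' satisfies (city <> ''); 57 satisfies (total >= 1).
No constraint is violated.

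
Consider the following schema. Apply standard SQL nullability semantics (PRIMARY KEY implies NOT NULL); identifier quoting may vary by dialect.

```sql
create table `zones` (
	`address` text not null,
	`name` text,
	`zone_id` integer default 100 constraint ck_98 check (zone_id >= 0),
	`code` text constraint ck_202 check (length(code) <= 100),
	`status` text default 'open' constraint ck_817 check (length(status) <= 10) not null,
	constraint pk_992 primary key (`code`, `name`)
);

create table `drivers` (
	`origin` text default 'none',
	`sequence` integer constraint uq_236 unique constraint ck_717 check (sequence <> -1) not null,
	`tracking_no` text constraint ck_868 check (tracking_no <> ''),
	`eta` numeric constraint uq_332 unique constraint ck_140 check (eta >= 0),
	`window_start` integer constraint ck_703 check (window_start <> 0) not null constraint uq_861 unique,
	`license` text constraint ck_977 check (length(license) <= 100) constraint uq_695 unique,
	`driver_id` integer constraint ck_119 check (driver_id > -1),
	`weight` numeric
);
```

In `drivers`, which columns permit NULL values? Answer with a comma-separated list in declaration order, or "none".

- origin: DEFAULT only fills an omitted column; an explicit NULL is still allowed → nullable.
- sequence: declared NOT NULL → not nullable.
- tracking_no: CHECK does not forbid NULL (a CHECK constraint passes when its expression is NULL) → nullable.
- eta: CHECK does not forbid NULL (a CHECK constraint passes when its expression is NULL) → nullable.
- window_start: declared NOT NULL → not nullable.
- license: CHECK does not forbid NULL (a CHECK constraint passes when its expression is NULL) → nullable.
- driver_id: CHECK does not forbid NULL (a CHECK constraint passes when its expression is NULL) → nullable.
- weight: no NOT NULL constraint applies → nullable.

origin, tracking_no, eta, license, driver_id, weight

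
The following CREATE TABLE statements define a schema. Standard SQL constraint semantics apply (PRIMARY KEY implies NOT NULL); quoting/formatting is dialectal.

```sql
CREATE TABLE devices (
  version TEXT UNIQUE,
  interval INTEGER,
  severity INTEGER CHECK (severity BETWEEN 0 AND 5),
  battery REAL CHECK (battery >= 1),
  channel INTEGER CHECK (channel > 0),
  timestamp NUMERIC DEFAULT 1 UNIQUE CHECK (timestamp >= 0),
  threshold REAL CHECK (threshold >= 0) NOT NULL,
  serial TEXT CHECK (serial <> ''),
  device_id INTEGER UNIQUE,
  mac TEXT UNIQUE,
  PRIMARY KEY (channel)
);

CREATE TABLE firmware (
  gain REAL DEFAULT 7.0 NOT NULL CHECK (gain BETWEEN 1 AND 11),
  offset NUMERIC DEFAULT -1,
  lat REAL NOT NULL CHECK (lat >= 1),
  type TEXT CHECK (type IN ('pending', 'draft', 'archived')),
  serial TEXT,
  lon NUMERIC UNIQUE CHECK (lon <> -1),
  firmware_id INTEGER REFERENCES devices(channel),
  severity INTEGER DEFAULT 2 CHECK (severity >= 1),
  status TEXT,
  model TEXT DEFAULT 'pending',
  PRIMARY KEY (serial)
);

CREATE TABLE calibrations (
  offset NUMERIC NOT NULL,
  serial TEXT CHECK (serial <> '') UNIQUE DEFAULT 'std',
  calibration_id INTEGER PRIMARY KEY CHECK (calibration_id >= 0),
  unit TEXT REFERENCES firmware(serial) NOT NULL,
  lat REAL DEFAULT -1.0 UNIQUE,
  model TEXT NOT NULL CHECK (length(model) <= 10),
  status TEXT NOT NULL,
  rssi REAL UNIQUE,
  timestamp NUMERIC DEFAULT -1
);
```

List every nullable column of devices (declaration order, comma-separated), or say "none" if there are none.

version, interval, severity, battery, timestamp, serial, device_id, mac

- version: UNIQUE does not imply NOT NULL → nullable.
- interval: no NOT NULL constraint applies → nullable.
- severity: CHECK does not forbid NULL (a CHECK constraint passes when its expression is NULL) → nullable.
- battery: CHECK does not forbid NULL (a CHECK constraint passes when its expression is NULL) → nullable.
- channel: part of the PRIMARY KEY, which implies NOT NULL → not nullable.
- timestamp: CHECK does not forbid NULL (a CHECK constraint passes when its expression is NULL) → nullable.
- threshold: declared NOT NULL → not nullable.
- serial: CHECK does not forbid NULL (a CHECK constraint passes when its expression is NULL) → nullable.
- device_id: UNIQUE does not imply NOT NULL → nullable.
- mac: UNIQUE does not imply NOT NULL → nullable.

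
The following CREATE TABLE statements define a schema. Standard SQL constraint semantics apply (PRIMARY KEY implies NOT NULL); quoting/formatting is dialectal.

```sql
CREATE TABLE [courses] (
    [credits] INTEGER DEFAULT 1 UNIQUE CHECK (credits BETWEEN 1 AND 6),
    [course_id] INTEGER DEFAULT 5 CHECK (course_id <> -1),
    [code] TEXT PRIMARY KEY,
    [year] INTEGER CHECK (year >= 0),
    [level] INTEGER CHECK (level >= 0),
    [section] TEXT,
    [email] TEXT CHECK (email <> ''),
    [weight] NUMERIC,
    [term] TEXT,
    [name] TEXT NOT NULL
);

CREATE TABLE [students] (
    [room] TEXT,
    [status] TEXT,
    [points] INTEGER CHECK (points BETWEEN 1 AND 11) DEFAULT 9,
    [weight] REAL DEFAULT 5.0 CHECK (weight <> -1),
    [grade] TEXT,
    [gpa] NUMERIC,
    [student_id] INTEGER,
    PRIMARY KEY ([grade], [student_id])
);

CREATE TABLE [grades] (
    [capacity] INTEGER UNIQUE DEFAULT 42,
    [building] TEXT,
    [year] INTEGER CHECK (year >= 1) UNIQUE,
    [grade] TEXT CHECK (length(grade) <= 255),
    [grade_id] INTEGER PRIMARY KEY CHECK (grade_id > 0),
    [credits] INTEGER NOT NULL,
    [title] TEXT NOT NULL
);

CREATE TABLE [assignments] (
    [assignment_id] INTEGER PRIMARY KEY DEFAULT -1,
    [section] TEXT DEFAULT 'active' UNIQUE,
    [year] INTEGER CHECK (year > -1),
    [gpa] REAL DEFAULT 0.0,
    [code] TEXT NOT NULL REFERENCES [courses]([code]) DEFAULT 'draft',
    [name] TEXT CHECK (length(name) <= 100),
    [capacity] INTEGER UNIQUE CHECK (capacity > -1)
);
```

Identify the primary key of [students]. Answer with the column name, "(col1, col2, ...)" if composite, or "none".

A table-level PRIMARY KEY clause names 2 columns: grade, student_id.
This is a composite key — the combination is unique, not each column individually.

(grade, student_id)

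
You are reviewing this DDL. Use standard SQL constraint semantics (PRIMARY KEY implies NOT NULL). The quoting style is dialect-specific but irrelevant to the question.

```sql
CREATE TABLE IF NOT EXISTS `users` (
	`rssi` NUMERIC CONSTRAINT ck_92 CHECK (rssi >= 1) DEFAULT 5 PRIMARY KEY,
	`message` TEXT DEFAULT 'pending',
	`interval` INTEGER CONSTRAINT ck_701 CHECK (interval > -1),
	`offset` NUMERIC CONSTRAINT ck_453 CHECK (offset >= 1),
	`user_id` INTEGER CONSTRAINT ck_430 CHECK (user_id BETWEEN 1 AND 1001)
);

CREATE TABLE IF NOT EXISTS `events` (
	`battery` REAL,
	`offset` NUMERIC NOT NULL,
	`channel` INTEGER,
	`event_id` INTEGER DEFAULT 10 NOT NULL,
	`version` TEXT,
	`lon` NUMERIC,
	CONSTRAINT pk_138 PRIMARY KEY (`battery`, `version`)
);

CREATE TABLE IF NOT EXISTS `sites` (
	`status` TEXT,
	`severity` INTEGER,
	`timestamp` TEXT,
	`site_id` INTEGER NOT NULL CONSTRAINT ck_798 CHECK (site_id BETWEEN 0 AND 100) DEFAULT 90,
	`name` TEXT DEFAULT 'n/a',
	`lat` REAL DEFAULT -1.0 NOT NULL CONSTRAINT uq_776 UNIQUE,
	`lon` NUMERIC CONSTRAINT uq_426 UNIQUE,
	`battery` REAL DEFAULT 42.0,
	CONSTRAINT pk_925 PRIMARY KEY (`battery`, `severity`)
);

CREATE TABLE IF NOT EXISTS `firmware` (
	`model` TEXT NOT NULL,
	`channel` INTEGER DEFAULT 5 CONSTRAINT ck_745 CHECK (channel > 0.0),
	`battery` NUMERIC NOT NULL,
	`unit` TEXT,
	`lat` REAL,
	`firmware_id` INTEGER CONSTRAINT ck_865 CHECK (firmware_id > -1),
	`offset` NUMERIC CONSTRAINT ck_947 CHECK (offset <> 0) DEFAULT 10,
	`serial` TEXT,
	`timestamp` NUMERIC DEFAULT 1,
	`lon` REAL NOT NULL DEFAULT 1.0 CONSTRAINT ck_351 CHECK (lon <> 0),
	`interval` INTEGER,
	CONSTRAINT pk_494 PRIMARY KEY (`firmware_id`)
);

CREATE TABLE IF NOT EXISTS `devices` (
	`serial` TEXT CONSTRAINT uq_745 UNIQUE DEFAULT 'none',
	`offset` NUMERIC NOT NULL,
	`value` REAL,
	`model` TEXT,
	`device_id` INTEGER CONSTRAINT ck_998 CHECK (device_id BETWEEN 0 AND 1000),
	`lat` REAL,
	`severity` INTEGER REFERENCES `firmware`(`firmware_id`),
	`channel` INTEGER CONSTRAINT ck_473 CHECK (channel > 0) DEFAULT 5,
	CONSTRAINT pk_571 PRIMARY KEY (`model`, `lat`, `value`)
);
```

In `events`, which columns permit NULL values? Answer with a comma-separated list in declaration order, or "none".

- battery: part of the PRIMARY KEY, which implies NOT NULL → not nullable.
- offset: declared NOT NULL → not nullable.
- channel: no NOT NULL constraint applies → nullable.
- event_id: declared NOT NULL → not nullable.
- version: part of the PRIMARY KEY, which implies NOT NULL → not nullable.
- lon: no NOT NULL constraint applies → nullable.

channel, lon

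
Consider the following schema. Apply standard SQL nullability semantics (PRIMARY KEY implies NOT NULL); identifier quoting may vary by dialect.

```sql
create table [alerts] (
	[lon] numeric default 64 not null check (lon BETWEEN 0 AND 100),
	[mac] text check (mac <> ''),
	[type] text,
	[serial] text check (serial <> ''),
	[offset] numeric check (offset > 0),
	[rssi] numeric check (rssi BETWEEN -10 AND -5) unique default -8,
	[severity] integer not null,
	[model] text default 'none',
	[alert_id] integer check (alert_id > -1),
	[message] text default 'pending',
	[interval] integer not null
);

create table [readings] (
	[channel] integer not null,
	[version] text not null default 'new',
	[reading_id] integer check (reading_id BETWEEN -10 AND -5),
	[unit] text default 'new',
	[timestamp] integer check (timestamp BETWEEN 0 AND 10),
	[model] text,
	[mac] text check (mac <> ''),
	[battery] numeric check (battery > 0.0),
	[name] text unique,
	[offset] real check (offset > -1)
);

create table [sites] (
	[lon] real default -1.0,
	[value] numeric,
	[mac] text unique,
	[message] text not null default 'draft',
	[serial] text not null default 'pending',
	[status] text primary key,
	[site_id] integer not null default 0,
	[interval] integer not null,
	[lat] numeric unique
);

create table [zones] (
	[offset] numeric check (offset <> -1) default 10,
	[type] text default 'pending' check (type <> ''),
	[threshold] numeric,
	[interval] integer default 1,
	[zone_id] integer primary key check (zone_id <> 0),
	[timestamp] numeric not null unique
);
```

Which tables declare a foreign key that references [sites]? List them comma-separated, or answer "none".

none

No REFERENCES clause anywhere in the schema names sites.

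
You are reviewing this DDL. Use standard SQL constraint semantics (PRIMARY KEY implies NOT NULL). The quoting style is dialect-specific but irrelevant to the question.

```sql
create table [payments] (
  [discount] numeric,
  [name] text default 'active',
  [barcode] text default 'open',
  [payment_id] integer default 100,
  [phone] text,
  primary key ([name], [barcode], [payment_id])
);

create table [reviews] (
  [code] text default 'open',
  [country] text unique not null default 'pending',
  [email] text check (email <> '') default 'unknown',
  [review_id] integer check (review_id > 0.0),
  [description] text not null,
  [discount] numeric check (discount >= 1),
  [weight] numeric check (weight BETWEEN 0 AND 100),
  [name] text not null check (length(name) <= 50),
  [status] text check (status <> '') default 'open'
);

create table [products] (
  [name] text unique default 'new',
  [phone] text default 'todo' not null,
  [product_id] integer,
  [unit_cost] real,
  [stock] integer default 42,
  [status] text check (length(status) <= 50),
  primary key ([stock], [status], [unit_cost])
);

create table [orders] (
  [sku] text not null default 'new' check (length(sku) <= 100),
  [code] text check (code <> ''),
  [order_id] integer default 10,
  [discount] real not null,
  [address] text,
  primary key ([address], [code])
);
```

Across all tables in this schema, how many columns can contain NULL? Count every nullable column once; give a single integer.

payments: 2 nullable (discount, phone — PK (name, barcode, payment_id) and explicit NOT NULL columns excluded).
reviews: 6 nullable (code, email, review_id, discount, weight, status — PK none and explicit NOT NULL columns excluded).
products: 2 nullable (name, product_id — PK (stock, status, unit_cost) and explicit NOT NULL columns excluded).
orders: 1 nullable (order_id — PK (address, code) and explicit NOT NULL columns excluded).
Total: 2 + 6 + 2 + 1 = 11.

11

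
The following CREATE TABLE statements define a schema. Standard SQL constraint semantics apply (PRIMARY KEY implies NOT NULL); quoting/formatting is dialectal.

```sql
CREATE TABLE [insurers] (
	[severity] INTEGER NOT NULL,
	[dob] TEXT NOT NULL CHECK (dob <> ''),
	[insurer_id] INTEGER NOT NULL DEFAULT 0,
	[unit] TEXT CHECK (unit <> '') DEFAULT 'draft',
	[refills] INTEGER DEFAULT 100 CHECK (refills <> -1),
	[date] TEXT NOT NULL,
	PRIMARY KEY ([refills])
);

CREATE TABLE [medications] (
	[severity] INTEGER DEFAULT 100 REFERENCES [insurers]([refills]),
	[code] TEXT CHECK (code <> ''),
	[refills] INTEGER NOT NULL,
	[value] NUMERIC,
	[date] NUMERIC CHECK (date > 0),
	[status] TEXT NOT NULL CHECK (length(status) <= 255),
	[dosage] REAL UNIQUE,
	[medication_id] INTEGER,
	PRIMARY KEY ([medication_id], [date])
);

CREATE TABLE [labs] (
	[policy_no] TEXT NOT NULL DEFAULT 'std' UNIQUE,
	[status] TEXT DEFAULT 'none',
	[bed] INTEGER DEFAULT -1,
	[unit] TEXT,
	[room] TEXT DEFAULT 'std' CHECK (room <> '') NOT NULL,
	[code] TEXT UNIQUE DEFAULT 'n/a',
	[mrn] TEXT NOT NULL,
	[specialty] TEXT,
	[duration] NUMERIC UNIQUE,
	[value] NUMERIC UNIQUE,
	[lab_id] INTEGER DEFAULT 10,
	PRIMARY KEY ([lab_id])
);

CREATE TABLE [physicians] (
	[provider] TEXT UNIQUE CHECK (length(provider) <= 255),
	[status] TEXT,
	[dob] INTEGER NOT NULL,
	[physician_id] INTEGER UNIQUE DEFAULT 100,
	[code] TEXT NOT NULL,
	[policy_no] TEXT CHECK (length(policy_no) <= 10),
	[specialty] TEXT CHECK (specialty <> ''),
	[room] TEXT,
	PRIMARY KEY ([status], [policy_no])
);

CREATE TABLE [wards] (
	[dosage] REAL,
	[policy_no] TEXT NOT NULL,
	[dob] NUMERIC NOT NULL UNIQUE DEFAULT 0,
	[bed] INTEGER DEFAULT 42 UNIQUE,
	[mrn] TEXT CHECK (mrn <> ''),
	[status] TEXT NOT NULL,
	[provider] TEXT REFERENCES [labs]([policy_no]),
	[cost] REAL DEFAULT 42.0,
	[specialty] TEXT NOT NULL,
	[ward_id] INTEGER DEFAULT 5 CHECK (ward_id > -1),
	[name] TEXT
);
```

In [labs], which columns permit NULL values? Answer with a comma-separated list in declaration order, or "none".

- policy_no: declared NOT NULL → not nullable.
- status: DEFAULT only fills an omitted column; an explicit NULL is still allowed → nullable.
- bed: DEFAULT only fills an omitted column; an explicit NULL is still allowed → nullable.
- unit: no NOT NULL constraint applies → nullable.
- room: declared NOT NULL → not nullable.
- code: UNIQUE does not imply NOT NULL → nullable.
- mrn: declared NOT NULL → not nullable.
- specialty: no NOT NULL constraint applies → nullable.
- duration: UNIQUE does not imply NOT NULL → nullable.
- value: UNIQUE does not imply NOT NULL → nullable.
- lab_id: part of the PRIMARY KEY, which implies NOT NULL → not nullable.

status, bed, unit, code, specialty, duration, value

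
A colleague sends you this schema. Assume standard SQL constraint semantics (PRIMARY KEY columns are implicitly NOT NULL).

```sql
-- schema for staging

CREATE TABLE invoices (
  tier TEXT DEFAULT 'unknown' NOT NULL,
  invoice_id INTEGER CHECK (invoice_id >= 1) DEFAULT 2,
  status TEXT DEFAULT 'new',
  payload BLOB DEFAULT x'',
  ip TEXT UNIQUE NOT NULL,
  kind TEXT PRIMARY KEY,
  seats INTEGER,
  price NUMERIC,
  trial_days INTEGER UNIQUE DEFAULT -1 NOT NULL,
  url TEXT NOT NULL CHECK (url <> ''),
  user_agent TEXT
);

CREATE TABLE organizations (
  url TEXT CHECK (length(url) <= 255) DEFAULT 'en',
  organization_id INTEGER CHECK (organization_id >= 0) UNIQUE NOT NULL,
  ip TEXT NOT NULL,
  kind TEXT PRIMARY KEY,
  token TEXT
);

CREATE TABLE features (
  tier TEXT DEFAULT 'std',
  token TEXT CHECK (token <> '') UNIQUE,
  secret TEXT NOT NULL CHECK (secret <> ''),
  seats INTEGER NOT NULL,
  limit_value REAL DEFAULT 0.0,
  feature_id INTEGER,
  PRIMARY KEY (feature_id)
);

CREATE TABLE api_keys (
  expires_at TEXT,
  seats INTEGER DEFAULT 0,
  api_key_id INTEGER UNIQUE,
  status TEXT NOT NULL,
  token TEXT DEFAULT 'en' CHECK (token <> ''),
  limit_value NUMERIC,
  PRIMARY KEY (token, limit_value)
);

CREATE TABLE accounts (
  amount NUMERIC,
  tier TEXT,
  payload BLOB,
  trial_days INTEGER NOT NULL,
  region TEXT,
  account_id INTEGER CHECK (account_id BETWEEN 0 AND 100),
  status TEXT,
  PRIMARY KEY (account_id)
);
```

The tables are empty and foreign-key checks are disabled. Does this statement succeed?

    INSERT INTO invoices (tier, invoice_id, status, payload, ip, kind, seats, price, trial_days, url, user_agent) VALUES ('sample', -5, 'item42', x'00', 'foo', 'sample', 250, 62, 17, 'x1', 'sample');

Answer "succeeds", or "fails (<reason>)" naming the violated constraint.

fails (CHECK on invoice_id)

The value -5 for invoice_id violates CHECK (invoice_id >= 1).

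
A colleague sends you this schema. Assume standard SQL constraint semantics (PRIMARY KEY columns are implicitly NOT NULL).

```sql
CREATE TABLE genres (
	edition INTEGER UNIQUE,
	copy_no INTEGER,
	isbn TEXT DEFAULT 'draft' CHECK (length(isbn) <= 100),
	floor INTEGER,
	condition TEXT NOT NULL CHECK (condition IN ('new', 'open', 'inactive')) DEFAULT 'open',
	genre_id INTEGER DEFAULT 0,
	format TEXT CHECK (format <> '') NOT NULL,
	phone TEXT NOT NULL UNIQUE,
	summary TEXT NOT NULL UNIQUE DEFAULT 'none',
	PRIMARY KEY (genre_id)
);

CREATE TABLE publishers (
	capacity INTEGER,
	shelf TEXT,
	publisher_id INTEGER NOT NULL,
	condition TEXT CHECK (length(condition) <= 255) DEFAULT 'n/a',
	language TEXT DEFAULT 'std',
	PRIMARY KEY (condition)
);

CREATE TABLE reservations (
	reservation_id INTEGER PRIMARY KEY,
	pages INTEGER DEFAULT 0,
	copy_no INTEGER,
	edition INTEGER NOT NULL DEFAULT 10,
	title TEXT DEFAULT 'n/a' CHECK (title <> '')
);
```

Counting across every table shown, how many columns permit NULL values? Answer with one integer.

genres: 4 nullable (edition, copy_no, isbn, floor — PK (genre_id) and explicit NOT NULL columns excluded).
publishers: 3 nullable (capacity, shelf, language — PK (condition) and explicit NOT NULL columns excluded).
reservations: 3 nullable (pages, copy_no, title — PK (reservation_id) and explicit NOT NULL columns excluded).
Total: 4 + 3 + 3 = 10.

10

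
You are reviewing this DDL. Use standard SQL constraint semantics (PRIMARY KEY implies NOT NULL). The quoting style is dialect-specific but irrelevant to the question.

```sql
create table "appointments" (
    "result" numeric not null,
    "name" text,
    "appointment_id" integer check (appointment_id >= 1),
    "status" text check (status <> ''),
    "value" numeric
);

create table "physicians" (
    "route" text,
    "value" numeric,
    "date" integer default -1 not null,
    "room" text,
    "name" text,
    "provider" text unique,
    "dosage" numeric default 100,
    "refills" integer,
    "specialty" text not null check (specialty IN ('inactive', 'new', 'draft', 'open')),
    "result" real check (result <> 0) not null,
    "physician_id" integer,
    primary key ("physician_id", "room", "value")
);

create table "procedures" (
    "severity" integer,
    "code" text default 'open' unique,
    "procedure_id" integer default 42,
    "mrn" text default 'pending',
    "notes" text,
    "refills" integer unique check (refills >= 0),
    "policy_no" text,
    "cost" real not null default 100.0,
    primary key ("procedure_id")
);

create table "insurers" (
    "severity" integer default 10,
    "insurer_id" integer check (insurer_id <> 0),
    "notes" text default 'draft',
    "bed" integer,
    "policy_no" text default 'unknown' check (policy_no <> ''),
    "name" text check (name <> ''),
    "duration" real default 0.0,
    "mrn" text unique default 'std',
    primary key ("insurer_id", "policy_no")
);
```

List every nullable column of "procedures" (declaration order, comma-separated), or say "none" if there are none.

- severity: no NOT NULL constraint applies → nullable.
- code: UNIQUE does not imply NOT NULL → nullable.
- procedure_id: part of the PRIMARY KEY, which implies NOT NULL → not nullable.
- mrn: DEFAULT only fills an omitted column; an explicit NULL is still allowed → nullable.
- notes: no NOT NULL constraint applies → nullable.
- refills: CHECK does not forbid NULL (a CHECK constraint passes when its expression is NULL) → nullable.
- policy_no: no NOT NULL constraint applies → nullable.
- cost: declared NOT NULL → not nullable.

severity, code, mrn, notes, refills, policy_no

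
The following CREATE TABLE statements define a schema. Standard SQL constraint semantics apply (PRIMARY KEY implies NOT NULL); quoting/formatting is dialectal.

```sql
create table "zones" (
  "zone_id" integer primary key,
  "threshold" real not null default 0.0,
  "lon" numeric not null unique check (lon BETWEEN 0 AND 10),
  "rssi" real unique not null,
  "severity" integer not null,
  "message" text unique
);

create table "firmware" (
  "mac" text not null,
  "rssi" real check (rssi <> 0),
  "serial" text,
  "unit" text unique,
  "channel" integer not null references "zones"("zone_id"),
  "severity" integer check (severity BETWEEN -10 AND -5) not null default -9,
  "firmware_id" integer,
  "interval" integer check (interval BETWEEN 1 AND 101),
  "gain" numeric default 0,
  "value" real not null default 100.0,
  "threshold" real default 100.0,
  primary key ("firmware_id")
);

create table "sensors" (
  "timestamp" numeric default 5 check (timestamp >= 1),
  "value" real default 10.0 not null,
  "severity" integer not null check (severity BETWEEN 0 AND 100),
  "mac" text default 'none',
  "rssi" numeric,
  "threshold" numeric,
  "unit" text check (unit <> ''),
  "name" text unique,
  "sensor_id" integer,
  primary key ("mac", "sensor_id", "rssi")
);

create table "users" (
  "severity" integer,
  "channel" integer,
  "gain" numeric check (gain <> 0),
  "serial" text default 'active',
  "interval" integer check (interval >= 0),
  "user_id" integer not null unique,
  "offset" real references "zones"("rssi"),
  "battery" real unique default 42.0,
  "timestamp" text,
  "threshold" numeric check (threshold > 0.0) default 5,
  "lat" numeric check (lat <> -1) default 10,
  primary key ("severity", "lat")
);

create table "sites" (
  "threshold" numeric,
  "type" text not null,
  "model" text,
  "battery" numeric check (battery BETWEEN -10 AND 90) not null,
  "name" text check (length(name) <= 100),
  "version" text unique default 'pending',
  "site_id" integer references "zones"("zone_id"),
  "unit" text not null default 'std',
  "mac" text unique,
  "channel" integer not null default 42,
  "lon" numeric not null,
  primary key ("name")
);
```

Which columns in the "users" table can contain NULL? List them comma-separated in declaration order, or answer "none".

- severity: part of the PRIMARY KEY, which implies NOT NULL → not nullable.
- channel: no NOT NULL constraint applies → nullable.
- gain: CHECK does not forbid NULL (a CHECK constraint passes when its expression is NULL) → nullable.
- serial: DEFAULT only fills an omitted column; an explicit NULL is still allowed → nullable.
- interval: CHECK does not forbid NULL (a CHECK constraint passes when its expression is NULL) → nullable.
- user_id: declared NOT NULL → not nullable.
- offset: a foreign key column may be NULL unless separately constrained → nullable.
- battery: UNIQUE does not imply NOT NULL → nullable.
- timestamp: no NOT NULL constraint applies → nullable.
- threshold: CHECK does not forbid NULL (a CHECK constraint passes when its expression is NULL) → nullable.
- lat: part of the PRIMARY KEY, which implies NOT NULL → not nullable.

channel, gain, serial, interval, offset, battery, timestamp, threshold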